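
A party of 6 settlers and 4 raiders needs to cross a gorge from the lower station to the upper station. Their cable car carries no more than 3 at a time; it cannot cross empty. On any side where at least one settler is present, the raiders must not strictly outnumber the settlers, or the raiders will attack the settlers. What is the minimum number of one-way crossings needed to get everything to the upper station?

Counting alone: each trip to the upper station takes at most 3 across and each return brings at least 1 back, so after t trips out (and t−1 returns) at most 3t − (t−1) of the 10 are across; that first reaches 10 at t = 5, so at least 9 crossings are needed.
The plan below uses exactly 9 crossings, so it is optimal:
1. 2 raiders → the upper station.  (the lower station: 6S 2R; the upper station: 0S 2R)
2. 1 raider ← the lower station.  (the lower station: 6S 3R; the upper station: 0S 1R)
3. 3 raiders → the upper station.  (the lower station: 6S 0R; the upper station: 0S 4R)
4. 1 raider ← the lower station.  (the lower station: 6S 1R; the upper station: 0S 3R)
5. 3 settlers → the upper station.  (the lower station: 3S 1R; the upper station: 3S 3R)
6. 1 raider ← the lower station.  (the lower station: 3S 2R; the upper station: 3S 2R)
7. 1 settler and 2 raiders → the upper station.  (the lower station: 2S 0R; the upper station: 4S 4R)
8. 1 raider ← the lower station.  (the lower station: 2S 1R; the upper station: 4S 3R)
9. 2 settlers and 1 raider → the upper station.  (the lower station: 0S 0R; the upper station: 6S 4R)

9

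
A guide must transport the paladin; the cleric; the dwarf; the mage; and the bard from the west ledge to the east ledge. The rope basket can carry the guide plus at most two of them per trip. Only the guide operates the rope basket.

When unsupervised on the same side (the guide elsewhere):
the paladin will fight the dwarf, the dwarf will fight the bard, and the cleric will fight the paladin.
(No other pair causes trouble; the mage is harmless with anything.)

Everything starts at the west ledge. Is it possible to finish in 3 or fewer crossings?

Counting alone: the guide can take at most 2 across per trip to the east ledge, so moving all 5 needs at least 3 loaded trips out, with a return between consecutive ones — at least 5 crossings.
Since 3 < 5, 3 crossings cannot be enough. (The shortest complete plan in fact takes 5:)
1. Guide goes to the east ledge with the dwarf and the paladin.  [the west ledge: the bard, the cleric, the mage | the east ledge: the dwarf, the paladin]
2. Guide goes back to the west ledge with the paladin.  [the west ledge: the bard, the cleric, the mage, the paladin | the east ledge: the dwarf]
3. Guide goes to the east ledge with the cleric and the mage.  [the west ledge: the bard, the paladin | the east ledge: the cleric, the dwarf, the mage]
4. Guide goes back to the west ledge alone.  [the west ledge: the bard, the paladin | the east ledge: the cleric, the dwarf, the mage]
5. Guide goes to the east ledge with the bard and the paladin.  [the west ledge: — | the east ledge: the bard, the cleric, the dwarf, the mage, the paladin]

No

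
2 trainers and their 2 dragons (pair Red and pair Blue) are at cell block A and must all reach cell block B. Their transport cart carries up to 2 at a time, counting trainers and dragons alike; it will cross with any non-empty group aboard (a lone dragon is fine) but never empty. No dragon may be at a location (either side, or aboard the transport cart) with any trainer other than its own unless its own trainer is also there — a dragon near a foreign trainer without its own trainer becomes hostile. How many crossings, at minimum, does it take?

Counting alone: each trip to cell block B takes at most 2 across and each return brings at least 1 back, so after t trips out (and t−1 returns) at most 2t − (t−1) of the 4 are across; that first reaches 4 at t = 3, so at least 5 crossings are needed.
The plan below uses exactly 5 crossings, so it is optimal:
1. dragon Red and trainer Red cross → cell block B.
2. trainer Red crosses ← cell block A.
3. trainer Blue and trainer Red cross → cell block B.
4. trainer Blue crosses ← cell block A.
5. dragon Blue and trainer Blue cross → cell block B.

5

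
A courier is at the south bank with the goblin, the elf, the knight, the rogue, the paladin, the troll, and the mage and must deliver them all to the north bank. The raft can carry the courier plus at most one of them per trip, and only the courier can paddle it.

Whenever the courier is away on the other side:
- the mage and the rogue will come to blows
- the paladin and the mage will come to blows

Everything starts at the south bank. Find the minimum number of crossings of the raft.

15

Counting alone: the courier can take at most 1 across per trip to the north bank, so moving all 7 needs at least 7 loaded trips out, with a return between consecutive ones — at least 13 crossings.
The safety rule pushes this higher. Following every safe sequence of crossings, the most of the 7 that can be at the north bank as the raft arrives there on crossing 13 is 6 — never all 7.
So no plan with fewer than 15 crossings exists, and this one achieves 15:
1. Courier goes to the north bank with the mage.
2. Courier goes back to the south bank alone.
3. Courier goes to the north bank with the goblin.
4. Courier goes back to the south bank alone.
5. Courier goes to the north bank with the elf.
6. Courier goes back to the south bank alone.
7. Courier goes to the north bank with the knight.
8. Courier goes back to the south bank alone.
9. Courier goes to the north bank with the rogue.
10. Courier goes back to the south bank with the mage.
11. Courier goes to the north bank with the paladin.
12. Courier goes back to the south bank alone.
13. Courier goes to the north bank with the troll.
14. Courier goes back to the south bank alone.
15. Courier goes to the north bank with the mage.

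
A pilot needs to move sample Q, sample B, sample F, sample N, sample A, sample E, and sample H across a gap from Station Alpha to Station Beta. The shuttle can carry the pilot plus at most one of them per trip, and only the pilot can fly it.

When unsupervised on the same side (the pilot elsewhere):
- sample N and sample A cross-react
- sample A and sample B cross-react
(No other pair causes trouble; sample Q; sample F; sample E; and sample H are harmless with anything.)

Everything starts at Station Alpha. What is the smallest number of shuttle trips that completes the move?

15

Counting alone: the pilot can take at most 1 across per trip to Station Beta, so moving all 7 needs at least 7 loaded trips out, with a return between consecutive ones — at least 13 crossings.
The safety rule pushes this higher. Following every safe sequence of crossings, the most of the 7 that can be at Station Beta as the shuttle arrives there on crossing 13 is 6 — never all 7.
So no plan with fewer than 15 crossings exists, and this one achieves 15:
1. Pilot goes to Station Beta with sample A.  [Station Alpha: sample B, sample E, sample F, sample H, sample N, sample Q | Station Beta: sample A]
2. Pilot goes back to Station Alpha alone.  [Station Alpha: sample B, sample E, sample F, sample H, sample N, sample Q | Station Beta: sample A]
3. Pilot goes to Station Beta with sample Q.  [Station Alpha: sample B, sample E, sample F, sample H, sample N | Station Beta: sample A, sample Q]
4. Pilot goes back to Station Alpha alone.  [Station Alpha: sample B, sample E, sample F, sample H, sample N | Station Beta: sample A, sample Q]
5. Pilot goes to Station Beta with sample B.  [Station Alpha: sample E, sample F, sample H, sample N | Station Beta: sample A, sample B, sample Q]
6. Pilot goes back to Station Alpha with sample A.  [Station Alpha: sample A, sample E, sample F, sample H, sample N | Station Beta: sample B, sample Q]
7. Pilot goes to Station Beta with sample N.  [Station Alpha: sample A, sample E, sample F, sample H | Station Beta: sample B, sample N, sample Q]
8. Pilot goes back to Station Alpha alone.  [Station Alpha: sample A, sample E, sample F, sample H | Station Beta: sample B, sample N, sample Q]
9. Pilot goes to Station Beta with sample F.  [Station Alpha: sample A, sample E, sample H | Station Beta: sample B, sample F, sample N, sample Q]
10. Pilot goes back to Station Alpha alone.  [Station Alpha: sample A, sample E, sample H | Station Beta: sample B, sample F, sample N, sample Q]
11. Pilot goes to Station Beta with sample E.  [Station Alpha: sample A, sample H | Station Beta: sample B, sample E, sample F, sample N, sample Q]
12. Pilot goes back to Station Alpha alone.  [Station Alpha: sample A, sample H | Station Beta: sample B, sample E, sample F, sample N, sample Q]
13. Pilot goes to Station Beta with sample H.  [Station Alpha: sample A | Station Beta: sample B, sample E, sample F, sample H, sample N, sample Q]
14. Pilot goes back to Station Alpha alone.  [Station Alpha: sample A | Station Beta: sample B, sample E, sample F, sample H, sample N, sample Q]
15. Pilot goes to Station Beta with sample A.  [Station Alpha: — | Station Beta: sample A, sample B, sample E, sample F, sample H, sample N, sample Q]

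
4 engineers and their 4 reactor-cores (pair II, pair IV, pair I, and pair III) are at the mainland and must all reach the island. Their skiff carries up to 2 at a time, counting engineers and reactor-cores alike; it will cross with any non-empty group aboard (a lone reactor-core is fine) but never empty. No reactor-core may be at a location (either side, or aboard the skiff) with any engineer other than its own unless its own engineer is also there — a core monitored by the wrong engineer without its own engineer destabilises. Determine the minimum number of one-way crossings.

impossible

Following every safe sequence of crossings from the start, the most of the 8 that can be at the island as the skiff arrives there on crossings 1, 3, 5 is 2, 3, 4 respectively; the best ever achieved is 4 of 8.
From crossing 7 on, no configuration arises that was not already reachable earlier: only 44 distinct safe configurations (who is on which side, and where the skiff is) can ever be reached, none of them has everyone across, and every continuation just revisits them. So no valid plan exists.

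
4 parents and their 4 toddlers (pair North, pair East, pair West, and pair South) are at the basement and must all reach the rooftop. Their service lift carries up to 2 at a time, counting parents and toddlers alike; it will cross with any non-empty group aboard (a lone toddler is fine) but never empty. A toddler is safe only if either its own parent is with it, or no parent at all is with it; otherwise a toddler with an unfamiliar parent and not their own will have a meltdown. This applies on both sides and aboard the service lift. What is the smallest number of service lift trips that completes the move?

Following every safe sequence of crossings from the start, the most of the 8 that can be at the rooftop as the service lift arrives there on crossings 1, 3, 5 is 2, 3, 4 respectively; the best ever achieved is 4 of 8.
From crossing 7 on, no configuration arises that was not already reachable earlier: only 44 distinct safe configurations (who is on which side, and where the service lift is) can ever be reached, none of them has everyone across, and every continuation just revisits them. So no valid plan exists.

impossible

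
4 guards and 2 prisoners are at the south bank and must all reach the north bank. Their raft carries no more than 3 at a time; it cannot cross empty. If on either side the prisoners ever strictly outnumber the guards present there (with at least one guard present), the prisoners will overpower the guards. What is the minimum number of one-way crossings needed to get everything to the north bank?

Counting alone: each trip to the north bank takes at most 3 across and each return brings at least 1 back, so after t trips out (and t−1 returns) at most 3t − (t−1) of the 6 are across; that first reaches 6 at t = 3, so at least 5 crossings are needed.
The plan below uses exactly 5 crossings, so it is optimal:
1. 2 prisoners → the north bank.  (the south bank: 4G 0P; the north bank: 0G 2P)
2. 1 prisoner ← the south bank.  (the south bank: 4G 1P; the north bank: 0G 1P)
3. 2 guards and 1 prisoner → the north bank.  (the south bank: 2G 0P; the north bank: 2G 2P)
4. 1 prisoner ← the south bank.  (the south bank: 2G 1P; the north bank: 2G 1P)
5. 2 guards and 1 prisoner → the north bank.  (the south bank: 0G 0P; the north bank: 4G 2P)

5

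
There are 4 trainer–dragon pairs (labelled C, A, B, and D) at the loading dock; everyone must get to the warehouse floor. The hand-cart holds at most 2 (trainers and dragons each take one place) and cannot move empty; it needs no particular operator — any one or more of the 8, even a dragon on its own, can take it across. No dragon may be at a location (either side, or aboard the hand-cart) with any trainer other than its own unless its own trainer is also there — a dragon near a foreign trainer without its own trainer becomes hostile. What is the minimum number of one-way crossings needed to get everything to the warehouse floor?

impossible

Following every safe sequence of crossings from the start, the most of the 8 that can be at the warehouse floor as the hand-cart arrives there on crossings 1, 3, 5 is 2, 3, 4 respectively; the best ever achieved is 4 of 8.
From crossing 7 on, no configuration arises that was not already reachable earlier: only 44 distinct safe configurations (who is on which side, and where the hand-cart is) can ever be reached, none of them has everyone across, and every continuation just revisits them. So no valid plan exists.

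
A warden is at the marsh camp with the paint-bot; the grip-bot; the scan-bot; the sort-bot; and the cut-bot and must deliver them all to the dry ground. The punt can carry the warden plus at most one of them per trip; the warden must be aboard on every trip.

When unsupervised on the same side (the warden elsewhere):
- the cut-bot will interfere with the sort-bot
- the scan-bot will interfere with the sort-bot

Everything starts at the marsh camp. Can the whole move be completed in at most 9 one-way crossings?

No

Counting alone: the warden can take at most 1 across per trip to the dry ground, so moving all 5 needs at least 5 loaded trips out, with a return between consecutive ones — at least 9 crossings.
The safety rule pushes this higher. Following every safe sequence of crossings, the most of the 5 that can be at the dry ground as the punt arrives there on crossing 9 is 4 — never all 5.
So the move cannot be finished within 9 crossings. (The shortest complete plan takes 11:)
1. Warden goes to the dry ground with the sort-bot.  [the marsh camp: the cut-bot, the grip-bot, the paint-bot, the scan-bot | the dry ground: the sort-bot]
2. Warden goes back to the marsh camp alone.  [the marsh camp: the cut-bot, the grip-bot, the paint-bot, the scan-bot | the dry ground: the sort-bot]
3. Warden goes to the dry ground with the paint-bot.  [the marsh camp: the cut-bot, the grip-bot, the scan-bot | the dry ground: the paint-bot, the sort-bot]
4. Warden goes back to the marsh camp alone.  [the marsh camp: the cut-bot, the grip-bot, the scan-bot | the dry ground: the paint-bot, the sort-bot]
5. Warden goes to the dry ground with the grip-bot.  [the marsh camp: the cut-bot, the scan-bot | the dry ground: the grip-bot, the paint-bot, the sort-bot]
6. Warden goes back to the marsh camp alone.  [the marsh camp: the cut-bot, the scan-bot | the dry ground: the grip-bot, the paint-bot, the sort-bot]
7. Warden goes to the dry ground with the scan-bot.  [the marsh camp: the cut-bot | the dry ground: the grip-bot, the paint-bot, the scan-bot, the sort-bot]
8. Warden goes back to the marsh camp with the sort-bot.  [the marsh camp: the cut-bot, the sort-bot | the dry ground: the grip-bot, the paint-bot, the scan-bot]
9. Warden goes to the dry ground with the cut-bot.  [the marsh camp: the sort-bot | the dry ground: the cut-bot, the grip-bot, the paint-bot, the scan-bot]
10. Warden goes back to the marsh camp alone.  [the marsh camp: the sort-bot | the dry ground: the cut-bot, the grip-bot, the paint-bot, the scan-bot]
11. Warden goes to the dry ground with the sort-bot.  [the marsh camp: — | the dry ground: the cut-bot, the grip-bot, the paint-bot, the scan-bot, the sort-bot]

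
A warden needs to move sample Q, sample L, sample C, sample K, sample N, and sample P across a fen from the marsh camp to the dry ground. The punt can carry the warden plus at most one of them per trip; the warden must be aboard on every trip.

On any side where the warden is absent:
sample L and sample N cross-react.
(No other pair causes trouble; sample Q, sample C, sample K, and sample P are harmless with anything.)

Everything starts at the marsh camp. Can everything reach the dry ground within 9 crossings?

Counting alone: the warden can take at most 1 across per trip to the dry ground, so moving all 6 needs at least 6 loaded trips out, with a return between consecutive ones — at least 11 crossings.
Since 9 < 11, 9 crossings cannot be enough. (The shortest complete plan in fact takes 11:)
1. Warden goes to the dry ground with sample L.
2. Warden goes back to the marsh camp alone.
3. Warden goes to the dry ground with sample Q.
4. Warden goes back to the marsh camp alone.
5. Warden goes to the dry ground with sample C.
6. Warden goes back to the marsh camp alone.
7. Warden goes to the dry ground with sample K.
8. Warden goes back to the marsh camp alone.
9. Warden goes to the dry ground with sample P.
10. Warden goes back to the marsh camp alone.
11. Warden goes to the dry ground with sample N.

No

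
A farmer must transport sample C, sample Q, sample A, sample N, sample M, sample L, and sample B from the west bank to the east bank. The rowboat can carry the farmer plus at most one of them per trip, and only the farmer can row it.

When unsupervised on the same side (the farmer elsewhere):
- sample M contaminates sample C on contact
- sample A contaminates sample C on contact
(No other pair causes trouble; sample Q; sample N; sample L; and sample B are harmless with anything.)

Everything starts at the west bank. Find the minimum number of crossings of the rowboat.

15

Counting alone: the farmer can take at most 1 across per trip to the east bank, so moving all 7 needs at least 7 loaded trips out, with a return between consecutive ones — at least 13 crossings.
The safety rule pushes this higher. Following every safe sequence of crossings, the most of the 7 that can be at the east bank as the rowboat arrives there on crossing 13 is 6 — never all 7.
So no plan with fewer than 15 crossings exists, and this one achieves 15:
1. Farmer goes to the east bank with sample C.
2. Farmer goes back to the west bank alone.
3. Farmer goes to the east bank with sample Q.
4. Farmer goes back to the west bank alone.
5. Farmer goes to the east bank with sample A.
6. Farmer goes back to the west bank with sample C.
7. Farmer goes to the east bank with sample M.
8. Farmer goes back to the west bank alone.
9. Farmer goes to the east bank with sample N.
10. Farmer goes back to the west bank alone.
11. Farmer goes to the east bank with sample L.
12. Farmer goes back to the west bank alone.
13. Farmer goes to the east bank with sample B.
14. Farmer goes back to the west bank alone.
15. Farmer goes to the east bank with sample C.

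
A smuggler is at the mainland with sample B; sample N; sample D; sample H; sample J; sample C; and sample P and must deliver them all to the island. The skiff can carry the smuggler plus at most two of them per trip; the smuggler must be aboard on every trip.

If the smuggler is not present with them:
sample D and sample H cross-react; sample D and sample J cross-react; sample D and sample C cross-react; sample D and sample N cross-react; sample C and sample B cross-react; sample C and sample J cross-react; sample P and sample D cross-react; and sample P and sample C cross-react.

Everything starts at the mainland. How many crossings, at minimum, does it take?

11

Counting alone: the smuggler can take at most 2 across per trip to the island, so moving all 7 needs at least 4 loaded trips out, with a return between consecutive ones — at least 7 crossings.
The safety rule pushes this higher. Following every safe sequence of crossings, the most of the 7 that can be at the island as the skiff arrives there on crossings 7, 9 is 5, 6 respectively — never all 7.
So no plan with fewer than 11 crossings exists, and this one achieves 11:
1. Smuggler goes to the island with sample C and sample D.
2. Smuggler goes back to the mainland with sample D.
3. Smuggler goes to the island with sample B and sample D.
4. Smuggler goes back to the mainland with sample C.
5. Smuggler goes to the island with sample J and sample P.
6. Smuggler goes back to the mainland with sample D.
7. Smuggler goes to the island with sample D and sample N.
8. Smuggler goes back to the mainland with sample D.
9. Smuggler goes to the island with sample D and sample H.
10. Smuggler goes back to the mainland with sample D.
11. Smuggler goes to the island with sample C and sample D.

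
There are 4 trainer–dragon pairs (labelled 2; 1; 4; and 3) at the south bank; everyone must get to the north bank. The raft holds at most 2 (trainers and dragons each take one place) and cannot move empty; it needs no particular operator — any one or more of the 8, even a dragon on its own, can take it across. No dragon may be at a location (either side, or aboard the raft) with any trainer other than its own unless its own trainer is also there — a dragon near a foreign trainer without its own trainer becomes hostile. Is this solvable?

No

Following every safe sequence of crossings from the start, the most of the 8 that can be at the north bank as the raft arrives there on crossings 1, 3, 5 is 2, 3, 4 respectively; the best ever achieved is 4 of 8.
From crossing 7 on, no configuration arises that was not already reachable earlier: only 44 distinct safe configurations (who is on which side, and where the raft is) can ever be reached, none of them has everyone across, and every continuation just revisits them. So no valid plan exists.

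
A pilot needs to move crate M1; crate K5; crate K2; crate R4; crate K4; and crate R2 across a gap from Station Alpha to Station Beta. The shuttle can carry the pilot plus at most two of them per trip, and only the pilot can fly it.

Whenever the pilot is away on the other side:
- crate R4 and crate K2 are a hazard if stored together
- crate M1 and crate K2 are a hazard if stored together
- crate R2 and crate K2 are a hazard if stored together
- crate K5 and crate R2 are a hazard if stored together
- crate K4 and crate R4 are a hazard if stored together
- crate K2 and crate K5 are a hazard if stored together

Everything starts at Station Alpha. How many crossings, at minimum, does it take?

Whatever the first load, the items left behind include a forbidden pair without the pilot. No opening move is safe, so no plan exists.

impossible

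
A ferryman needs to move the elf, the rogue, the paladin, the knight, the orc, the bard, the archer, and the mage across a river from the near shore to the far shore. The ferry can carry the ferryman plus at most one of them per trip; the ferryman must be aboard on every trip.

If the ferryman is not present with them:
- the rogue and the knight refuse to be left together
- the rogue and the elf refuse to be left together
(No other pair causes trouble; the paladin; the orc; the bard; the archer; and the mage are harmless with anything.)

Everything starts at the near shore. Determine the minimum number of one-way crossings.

Counting alone: the ferryman can take at most 1 across per trip to the far shore, so moving all 8 needs at least 8 loaded trips out, with a return between consecutive ones — at least 15 crossings.
The safety rule pushes this higher. Following every safe sequence of crossings, the most of the 8 that can be at the far shore as the ferry arrives there on crossing 15 is 7 — never all 8.
So no plan with fewer than 17 crossings exists, and this one achieves 17:
1. Ferryman goes to the far shore with the rogue.
2. Ferryman goes back to the near shore alone.
3. Ferryman goes to the far shore with the elf.
4. Ferryman goes back to the near shore with the rogue.
5. Ferryman goes to the far shore with the knight.
6. Ferryman goes back to the near shore alone.
7. Ferryman goes to the far shore with the paladin.
8. Ferryman goes back to the near shore alone.
9. Ferryman goes to the far shore with the orc.
10. Ferryman goes back to the near shore alone.
11. Ferryman goes to the far shore with the bard.
12. Ferryman goes back to the near shore alone.
13. Ferryman goes to the far shore with the archer.
14. Ferryman goes back to the near shore alone.
15. Ferryman goes to the far shore with the mage.
16. Ferryman goes back to the near shore alone.
17. Ferryman goes to the far shore with the rogue.

17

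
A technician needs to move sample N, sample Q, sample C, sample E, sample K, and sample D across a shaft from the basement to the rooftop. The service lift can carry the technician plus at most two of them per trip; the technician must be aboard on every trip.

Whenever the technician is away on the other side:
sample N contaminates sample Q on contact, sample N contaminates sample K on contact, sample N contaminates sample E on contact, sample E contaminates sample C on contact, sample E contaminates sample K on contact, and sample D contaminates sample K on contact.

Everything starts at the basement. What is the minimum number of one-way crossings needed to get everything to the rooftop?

Whatever the first load, the items left behind include a forbidden pair without the technician. No opening move is safe, so no plan exists.

impossible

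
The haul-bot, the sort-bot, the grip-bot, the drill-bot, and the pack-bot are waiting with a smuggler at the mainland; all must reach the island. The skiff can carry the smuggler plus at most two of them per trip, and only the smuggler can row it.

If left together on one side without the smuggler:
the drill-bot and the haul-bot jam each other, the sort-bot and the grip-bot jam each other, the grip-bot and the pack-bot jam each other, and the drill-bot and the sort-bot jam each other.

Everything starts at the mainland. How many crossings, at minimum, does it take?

Counting alone: the smuggler can take at most 2 across per trip to the island, so moving all 5 needs at least 3 loaded trips out, with a return between consecutive ones — at least 5 crossings.
The safety rule pushes this higher. Following every safe sequence of crossings, the most of the 5 that can be at the island as the skiff arrives there on crossing 5 is 4 — never all 5.
So no plan with fewer than 7 crossings exists, and this one achieves 7:
1. Smuggler goes to the island with the drill-bot and the grip-bot.
2. Smuggler goes back to the mainland alone.
3. Smuggler goes to the island with the haul-bot.
4. Smuggler goes back to the mainland with the drill-bot.
5. Smuggler goes to the island with the pack-bot and the sort-bot.
6. Smuggler goes back to the mainland with the grip-bot.
7. Smuggler goes to the island with the drill-bot and the grip-bot.

7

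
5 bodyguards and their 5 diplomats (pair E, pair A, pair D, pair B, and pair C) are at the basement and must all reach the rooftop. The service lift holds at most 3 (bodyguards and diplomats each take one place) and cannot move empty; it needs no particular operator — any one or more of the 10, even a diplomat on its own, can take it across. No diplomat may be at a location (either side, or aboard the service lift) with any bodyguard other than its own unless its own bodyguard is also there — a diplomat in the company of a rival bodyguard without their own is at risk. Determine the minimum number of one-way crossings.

Counting alone: each trip to the rooftop takes at most 3 across and each return brings at least 1 back, so after t trips out (and t−1 returns) at most 3t − (t−1) of the 10 are across; that first reaches 10 at t = 5, so at least 9 crossings are needed.
The safety rule pushes this higher. Following every safe sequence of crossings, the most of the 10 that can be at the rooftop as the service lift arrives there on crossing 9 is 9 — never all 10.
So no plan with fewer than 11 crossings exists, and this one achieves 11:
1. bodyguard E and diplomat E cross → the rooftop.
2. bodyguard E crosses ← the basement.
3. diplomat A, diplomat B, and diplomat D cross → the rooftop.
4. diplomat E crosses ← the basement.
5. bodyguard A, bodyguard B, and bodyguard D cross → the rooftop.
6. bodyguard A and diplomat A cross ← the basement.
7. bodyguard A, bodyguard C, and bodyguard E cross → the rooftop.
8. diplomat D crosses ← the basement.
9. diplomat A and diplomat E cross → the rooftop.
10. diplomat E crosses ← the basement.
11. diplomat C, diplomat D, and diplomat E cross → the rooftop.

11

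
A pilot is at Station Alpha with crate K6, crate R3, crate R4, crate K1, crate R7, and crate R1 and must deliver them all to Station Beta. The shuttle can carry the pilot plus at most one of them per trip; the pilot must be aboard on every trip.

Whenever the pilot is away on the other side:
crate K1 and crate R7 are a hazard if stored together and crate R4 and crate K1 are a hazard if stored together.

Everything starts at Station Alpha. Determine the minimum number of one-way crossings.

Counting alone: the pilot can take at most 1 across per trip to Station Beta, so moving all 6 needs at least 6 loaded trips out, with a return between consecutive ones — at least 11 crossings.
The safety rule pushes this higher. Following every safe sequence of crossings, the most of the 6 that can be at Station Beta as the shuttle arrives there on crossing 11 is 5 — never all 6.
So no plan with fewer than 13 crossings exists, and this one achieves 13:
1. Pilot goes to Station Beta with crate K1.
2. Pilot goes back to Station Alpha alone.
3. Pilot goes to Station Beta with crate K6.
4. Pilot goes back to Station Alpha alone.
5. Pilot goes to Station Beta with crate R3.
6. Pilot goes back to Station Alpha alone.
7. Pilot goes to Station Beta with crate R4.
8. Pilot goes back to Station Alpha with crate K1.
9. Pilot goes to Station Beta with crate R7.
10. Pilot goes back to Station Alpha alone.
11. Pilot goes to Station Beta with crate R1.
12. Pilot goes back to Station Alpha alone.
13. Pilot goes to Station Beta with crate K1.

13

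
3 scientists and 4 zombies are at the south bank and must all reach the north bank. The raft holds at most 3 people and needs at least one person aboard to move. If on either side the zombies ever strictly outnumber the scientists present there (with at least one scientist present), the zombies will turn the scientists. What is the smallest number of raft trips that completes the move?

The zombies already outnumber the scientists at the south bank before anyone moves, so the starting position itself is disallowed.

impossible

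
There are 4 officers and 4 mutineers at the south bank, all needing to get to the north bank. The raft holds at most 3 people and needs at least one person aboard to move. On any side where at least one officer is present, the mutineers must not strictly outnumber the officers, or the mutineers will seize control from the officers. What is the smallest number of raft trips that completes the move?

Counting alone: each trip to the north bank takes at most 3 across and each return brings at least 1 back, so after t trips out (and t−1 returns) at most 3t − (t−1) of the 8 are across; that first reaches 8 at t = 4, so at least 7 crossings are needed.
The safety rule pushes this higher. Following every safe sequence of crossings, the most of the 8 that can be at the north bank as the raft arrives there on crossing 7 is 7 — never all 8.
So no plan with fewer than 9 crossings exists, and this one achieves 9:
1. 2 mutineers → the north bank.  (the south bank: 4O 2M; the north bank: 0O 2M)
2. 1 mutineer ← the south bank.  (the south bank: 4O 3M; the north bank: 0O 1M)
3. 3 mutineers → the north bank.  (the south bank: 4O 0M; the north bank: 0O 4M)
4. 1 mutineer ← the south bank.  (the south bank: 4O 1M; the north bank: 0O 3M)
5. 3 officers → the north bank.  (the south bank: 1O 1M; the north bank: 3O 3M)
6. 1 officer and 1 mutineer ← the south bank.  (the south bank: 2O 2M; the north bank: 2O 2M)
7. 2 officers → the north bank.  (the south bank: 0O 2M; the north bank: 4O 2M)
8. 1 mutineer ← the south bank.  (the south bank: 0O 3M; the north bank: 4O 1M)
9. 3 mutineers → the north bank.  (the south bank: 0O 0M; the north bank: 4O 4M)

9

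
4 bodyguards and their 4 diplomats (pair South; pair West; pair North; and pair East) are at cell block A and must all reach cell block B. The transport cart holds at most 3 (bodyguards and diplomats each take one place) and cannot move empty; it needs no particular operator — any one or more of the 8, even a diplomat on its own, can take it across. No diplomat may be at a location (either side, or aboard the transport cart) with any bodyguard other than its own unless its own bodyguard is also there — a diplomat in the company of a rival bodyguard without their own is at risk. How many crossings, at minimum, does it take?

Counting alone: each trip to cell block B takes at most 3 across and each return brings at least 1 back, so after t trips out (and t−1 returns) at most 3t − (t−1) of the 8 are across; that first reaches 8 at t = 4, so at least 7 crossings are needed.
The safety rule pushes this higher. Following every safe sequence of crossings, the most of the 8 that can be at cell block B as the transport cart arrives there on crossing 7 is 7 — never all 8.
So no plan with fewer than 9 crossings exists, and this one achieves 9:
1. bodyguard South and diplomat South cross → cell block B.
2. bodyguard South crosses ← cell block A.
3. bodyguard South, bodyguard West, and diplomat West cross → cell block B.
4. bodyguard South and diplomat South cross ← cell block A.
5. bodyguard East, bodyguard North, and bodyguard South cross → cell block B.
6. diplomat West crosses ← cell block A.
7. diplomat South and diplomat West cross → cell block B.
8. diplomat South crosses ← cell block A.
9. diplomat East, diplomat North, and diplomat South cross → cell block B.

9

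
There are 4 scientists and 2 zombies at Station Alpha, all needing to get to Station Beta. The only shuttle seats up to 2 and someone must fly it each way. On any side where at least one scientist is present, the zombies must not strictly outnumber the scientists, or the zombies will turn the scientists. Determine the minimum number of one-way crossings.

9

Counting alone: each trip to Station Beta takes at most 2 across and each return brings at least 1 back, so after t trips out (and t−1 returns) at most 2t − (t−1) of the 6 are across; that first reaches 6 at t = 5, so at least 9 crossings are needed.
The plan below uses exactly 9 crossings, so it is optimal:
1. 2 zombies → Station Beta.  (Station Alpha: 4S 0Z; Station Beta: 0S 2Z)
2. 1 zombie ← Station Alpha.  (Station Alpha: 4S 1Z; Station Beta: 0S 1Z)
3. 2 scientists → Station Beta.  (Station Alpha: 2S 1Z; Station Beta: 2S 1Z)
4. 1 zombie ← Station Alpha.  (Station Alpha: 2S 2Z; Station Beta: 2S 0Z)
5. 2 zombies → Station Beta.  (Station Alpha: 2S 0Z; Station Beta: 2S 2Z)
6. 1 zombie ← Station Alpha.  (Station Alpha: 2S 1Z; Station Beta: 2S 1Z)
7. 1 scientist and 1 zombie → Station Beta.  (Station Alpha: 1S 0Z; Station Beta: 3S 2Z)
8. 1 zombie ← Station Alpha.  (Station Alpha: 1S 1Z; Station Beta: 3S 1Z)
9. 1 scientist and 1 zombie → Station Beta.  (Station Alpha: 0S 0Z; Station Beta: 4S 2Z)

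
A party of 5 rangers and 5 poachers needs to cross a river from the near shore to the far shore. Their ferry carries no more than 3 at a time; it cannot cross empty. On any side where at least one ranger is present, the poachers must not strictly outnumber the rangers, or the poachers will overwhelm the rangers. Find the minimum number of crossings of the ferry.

Counting alone: each trip to the far shore takes at most 3 across and each return brings at least 1 back, so after t trips out (and t−1 returns) at most 3t − (t−1) of the 10 are across; that first reaches 10 at t = 5, so at least 9 crossings are needed.
The safety rule pushes this higher. Following every safe sequence of crossings, the most of the 10 that can be at the far shore as the ferry arrives there on crossing 9 is 9 — never all 10.
So no plan with fewer than 11 crossings exists, and this one achieves 11:
1. 2 poachers → the far shore.  (the near shore: 5R 3P; the far shore: 0R 2P)
2. 1 poacher ← the near shore.  (the near shore: 5R 4P; the far shore: 0R 1P)
3. 3 poachers → the far shore.  (the near shore: 5R 1P; the far shore: 0R 4P)
4. 1 poacher ← the near shore.  (the near shore: 5R 2P; the far shore: 0R 3P)
5. 3 rangers → the far shore.  (the near shore: 2R 2P; the far shore: 3R 3P)
6. 1 ranger and 1 poacher ← the near shore.  (the near shore: 3R 3P; the far shore: 2R 2P)
7. 3 rangers → the far shore.  (the near shore: 0R 3P; the far shore: 5R 2P)
8. 1 poacher ← the near shore.  (the near shore: 0R 4P; the far shore: 5R 1P)
9. 2 poachers → the far shore.  (the near shore: 0R 2P; the far shore: 5R 3P)
10. 1 poacher ← the near shore.  (the near shore: 0R 3P; the far shore: 5R 2P)
11. 3 poachers → the far shore.  (the near shore: 0R 0P; the far shore: 5R 5P)

11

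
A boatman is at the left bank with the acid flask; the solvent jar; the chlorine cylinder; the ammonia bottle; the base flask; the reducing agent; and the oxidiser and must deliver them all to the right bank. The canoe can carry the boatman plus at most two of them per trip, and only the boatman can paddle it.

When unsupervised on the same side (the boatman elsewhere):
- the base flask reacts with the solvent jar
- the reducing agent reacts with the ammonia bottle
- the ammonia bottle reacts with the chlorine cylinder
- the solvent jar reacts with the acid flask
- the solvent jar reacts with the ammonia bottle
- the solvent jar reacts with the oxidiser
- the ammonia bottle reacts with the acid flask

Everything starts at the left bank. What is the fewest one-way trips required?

11

Counting alone: the boatman can take at most 2 across per trip to the right bank, so moving all 7 needs at least 4 loaded trips out, with a return between consecutive ones — at least 7 crossings.
The safety rule pushes this higher. Following every safe sequence of crossings, the most of the 7 that can be at the right bank as the canoe arrives there on crossings 7, 9 is 5, 6 respectively — never all 7.
So no plan with fewer than 11 crossings exists, and this one achieves 11:
1. Boatman goes to the right bank with the ammonia bottle and the solvent jar.
2. Boatman goes back to the left bank with the solvent jar.
3. Boatman goes to the right bank with the chlorine cylinder and the solvent jar.
4. Boatman goes back to the left bank with the ammonia bottle.
5. Boatman goes to the right bank with the acid flask and the reducing agent.
6. Boatman goes back to the left bank with the acid flask.
7. Boatman goes to the right bank with the acid flask and the base flask.
8. Boatman goes back to the left bank with the solvent jar.
9. Boatman goes to the right bank with the oxidiser and the solvent jar.
10. Boatman goes back to the left bank with the solvent jar.
11. Boatman goes to the right bank with the ammonia bottle and the solvent jar.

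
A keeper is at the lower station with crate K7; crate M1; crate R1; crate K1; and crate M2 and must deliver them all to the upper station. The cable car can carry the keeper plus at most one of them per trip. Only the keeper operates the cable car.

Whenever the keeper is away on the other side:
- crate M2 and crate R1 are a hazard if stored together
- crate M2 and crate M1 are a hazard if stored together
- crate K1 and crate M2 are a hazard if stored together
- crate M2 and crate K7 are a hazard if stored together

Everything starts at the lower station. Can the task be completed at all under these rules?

Following every safe sequence of crossings from the start, the most of the 5 that can be at the upper station as the cable car arrives there on crossings 1, 3 is 1, 2 respectively; the best ever achieved is 2 of 5.
From crossing 5 on, no configuration arises that was not already reachable earlier: only 11 distinct safe configurations (who is on which side, and where the cable car is) can ever be reached, none of them has everyone across, and every continuation just revisits them. So no valid plan exists.

No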